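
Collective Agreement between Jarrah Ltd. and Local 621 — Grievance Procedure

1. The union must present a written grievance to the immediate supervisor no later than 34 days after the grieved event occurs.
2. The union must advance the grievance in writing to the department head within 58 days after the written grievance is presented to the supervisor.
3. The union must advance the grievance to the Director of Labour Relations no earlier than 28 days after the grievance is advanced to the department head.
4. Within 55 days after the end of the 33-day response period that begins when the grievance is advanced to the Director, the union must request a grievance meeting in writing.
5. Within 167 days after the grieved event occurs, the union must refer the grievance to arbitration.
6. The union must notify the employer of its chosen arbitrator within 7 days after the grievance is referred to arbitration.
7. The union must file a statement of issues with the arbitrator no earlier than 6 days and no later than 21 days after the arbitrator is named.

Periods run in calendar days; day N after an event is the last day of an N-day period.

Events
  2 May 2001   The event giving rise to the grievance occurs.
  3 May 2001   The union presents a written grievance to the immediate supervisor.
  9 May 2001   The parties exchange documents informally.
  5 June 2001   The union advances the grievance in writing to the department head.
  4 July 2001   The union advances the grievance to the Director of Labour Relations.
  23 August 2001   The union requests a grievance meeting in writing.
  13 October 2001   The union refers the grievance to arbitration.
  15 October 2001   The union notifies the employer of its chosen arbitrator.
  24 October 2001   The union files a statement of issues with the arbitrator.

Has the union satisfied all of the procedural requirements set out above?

(1) due by 2 May 2001 + 34 days = 5 June 2001; 3 May 2001 is within that limit.
(2) due by 3 May 2001 + 58 days = 30 June 2001; 5 June 2001 is within that limit.
(3) permitted from 5 June 2001 + 28 days = 3 July 2001 onward; done 4 July 2001 — permitted.
(4) due by 6 August 2001 + 55 days = 30 September 2001; 23 August 2001 is within that limit.
(5) due by 2 May 2001 + 167 days = 16 October 2001; 13 October 2001 is within that limit.
(6) due by 13 October 2001 + 7 days = 20 October 2001; 15 October 2001 is within that limit.
(7) the permitted window runs from 15 October 2001 + 6 = 21 October 2001 to 15 October 2001 + 21 = 5 November 2001; 24 October 2001 falls inside that range.

Yes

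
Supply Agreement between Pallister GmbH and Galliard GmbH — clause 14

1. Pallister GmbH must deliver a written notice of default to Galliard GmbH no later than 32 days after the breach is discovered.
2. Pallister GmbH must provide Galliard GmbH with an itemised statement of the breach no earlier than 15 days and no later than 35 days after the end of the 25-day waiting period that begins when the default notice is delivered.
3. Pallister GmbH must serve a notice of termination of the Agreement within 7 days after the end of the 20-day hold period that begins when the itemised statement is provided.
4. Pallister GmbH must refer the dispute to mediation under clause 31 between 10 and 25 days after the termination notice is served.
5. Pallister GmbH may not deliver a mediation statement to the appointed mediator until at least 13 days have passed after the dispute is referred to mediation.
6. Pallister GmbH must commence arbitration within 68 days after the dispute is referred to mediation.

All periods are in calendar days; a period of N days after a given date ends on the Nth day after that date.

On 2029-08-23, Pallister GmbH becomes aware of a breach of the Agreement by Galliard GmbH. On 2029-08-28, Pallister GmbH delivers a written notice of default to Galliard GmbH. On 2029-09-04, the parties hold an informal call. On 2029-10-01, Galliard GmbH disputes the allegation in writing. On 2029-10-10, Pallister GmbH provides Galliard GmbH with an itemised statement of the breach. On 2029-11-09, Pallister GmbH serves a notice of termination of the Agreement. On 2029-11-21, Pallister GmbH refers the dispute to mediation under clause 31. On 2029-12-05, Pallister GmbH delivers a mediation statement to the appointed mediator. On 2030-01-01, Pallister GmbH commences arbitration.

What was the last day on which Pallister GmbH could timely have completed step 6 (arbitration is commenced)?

Step 6 runs from 2029-11-21, when the dispute is referred to mediation. 68 days after 2029-11-21 is 2030-01-28.

2030-01-28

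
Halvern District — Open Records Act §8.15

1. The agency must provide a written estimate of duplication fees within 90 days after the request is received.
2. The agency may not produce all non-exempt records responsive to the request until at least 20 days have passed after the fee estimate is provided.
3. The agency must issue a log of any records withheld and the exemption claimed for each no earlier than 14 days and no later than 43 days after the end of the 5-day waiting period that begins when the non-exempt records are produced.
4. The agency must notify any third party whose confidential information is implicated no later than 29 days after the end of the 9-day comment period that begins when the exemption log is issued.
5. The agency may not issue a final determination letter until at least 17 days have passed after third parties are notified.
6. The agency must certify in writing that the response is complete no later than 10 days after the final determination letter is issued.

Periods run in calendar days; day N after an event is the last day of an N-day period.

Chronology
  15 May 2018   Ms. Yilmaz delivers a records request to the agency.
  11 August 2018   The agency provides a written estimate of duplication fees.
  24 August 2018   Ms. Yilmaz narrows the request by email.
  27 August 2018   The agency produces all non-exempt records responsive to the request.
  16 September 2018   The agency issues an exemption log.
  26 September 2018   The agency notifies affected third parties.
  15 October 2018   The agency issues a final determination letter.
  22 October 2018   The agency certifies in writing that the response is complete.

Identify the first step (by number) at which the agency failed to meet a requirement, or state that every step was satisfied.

Step 1 — counting 90 days from 15 May 2018 (when the request is received) gives a deadline of 13 August 2018; 11 August 2018 is within that limit.
Step 2 — must wait 20 days from 11 August 2018 (when the fee estimate is provided), so not before 31 August 2018; done 27 August 2018 — 4 days too early.
Later steps need not be reached.

Step 2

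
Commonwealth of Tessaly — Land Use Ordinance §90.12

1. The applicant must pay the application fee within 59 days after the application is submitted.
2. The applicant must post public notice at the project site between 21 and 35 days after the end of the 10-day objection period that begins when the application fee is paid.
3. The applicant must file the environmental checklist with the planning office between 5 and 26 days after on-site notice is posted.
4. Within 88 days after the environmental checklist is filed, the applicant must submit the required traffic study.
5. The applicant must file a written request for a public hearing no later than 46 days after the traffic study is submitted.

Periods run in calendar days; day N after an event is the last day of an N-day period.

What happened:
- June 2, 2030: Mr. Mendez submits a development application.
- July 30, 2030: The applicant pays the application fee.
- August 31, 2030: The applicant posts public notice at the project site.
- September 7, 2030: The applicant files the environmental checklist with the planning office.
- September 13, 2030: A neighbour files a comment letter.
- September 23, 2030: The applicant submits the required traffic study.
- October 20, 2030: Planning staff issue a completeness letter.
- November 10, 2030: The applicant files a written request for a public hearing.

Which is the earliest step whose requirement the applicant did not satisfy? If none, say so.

Step 5

Step 1: 59 days after June 2, 2030 (when the application is submitted) is July 31, 2030; completed July 30, 2030, before the deadline.
Step 2: the window is 21–35 days after August 9, 2030 (end of the 10-day objection period, which began when the application fee is paid on July 30, 2030), so August 30, 2030 through September 13, 2030; done August 31, 2030, which is between those dates.
Step 3: the window is 5–26 days after August 31, 2030 (when on-site notice is posted), so September 5, 2030 through September 26, 2030; September 7, 2030 falls inside that range.
Step 4: 88 days after September 7, 2030 (when the environmental checklist is filed) is December 4, 2030; completed September 23, 2030, before the deadline.
Step 5: 46 days after September 23, 2030 (when the traffic study is submitted) is November 8, 2030; not done until November 10, 2030, 2 days after the deadline.
Later steps need not be reached.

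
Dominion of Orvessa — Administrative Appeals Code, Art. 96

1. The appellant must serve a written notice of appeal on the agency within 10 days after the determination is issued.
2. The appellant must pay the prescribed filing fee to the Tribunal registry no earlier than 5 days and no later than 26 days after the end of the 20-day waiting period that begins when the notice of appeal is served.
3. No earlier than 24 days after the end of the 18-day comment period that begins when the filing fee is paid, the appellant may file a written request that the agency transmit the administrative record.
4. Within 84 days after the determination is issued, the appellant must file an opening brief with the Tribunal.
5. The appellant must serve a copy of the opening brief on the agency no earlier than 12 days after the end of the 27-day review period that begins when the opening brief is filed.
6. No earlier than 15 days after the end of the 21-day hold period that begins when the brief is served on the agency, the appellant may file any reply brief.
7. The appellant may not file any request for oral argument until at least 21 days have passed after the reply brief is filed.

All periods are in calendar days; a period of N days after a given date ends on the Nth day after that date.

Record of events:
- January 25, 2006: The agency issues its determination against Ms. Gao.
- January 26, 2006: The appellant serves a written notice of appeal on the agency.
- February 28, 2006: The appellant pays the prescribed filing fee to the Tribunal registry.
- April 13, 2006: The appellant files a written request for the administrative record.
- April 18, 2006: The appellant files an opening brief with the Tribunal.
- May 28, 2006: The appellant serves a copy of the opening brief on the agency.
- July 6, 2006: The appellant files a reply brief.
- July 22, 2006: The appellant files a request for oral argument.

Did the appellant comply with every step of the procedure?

Step 1 — counting 10 days from January 25, 2006 (when the determination is issued) gives a deadline of February 4, 2006; completed January 26, 2006, before the deadline.
Step 2 — 5 and 26 days from February 15, 2006 (end of the 20-day waiting period, which began when the notice of appeal is served on January 26, 2006) are February 20, 2006 and March 13, 2006 respectively; done February 28, 2006 — within the window.
Step 3 — must wait 24 days from March 18, 2006 (end of the 18-day comment period, which began when the filing fee is paid on February 28, 2006), so not before April 11, 2006; done April 13, 2006 — permitted.
Step 4 — counting 84 days from January 25, 2006 (when the determination is issued) gives a deadline of April 19, 2006; done April 18, 2006 — timely.
Step 5 — must wait 12 days from May 15, 2006 (end of the 27-day review period, which began when the opening brief is filed on April 18, 2006), so not before May 27, 2006; done May 28, 2006 — permitted.
Step 6 — must wait 15 days from June 18, 2006 (end of the 21-day hold period, which began when the brief is served on the agency on May 28, 2006), so not before July 3, 2006; done July 6, 2006 — permitted.
Step 7 — must wait 21 days from July 6, 2006 (when the reply brief is filed), so not before July 27, 2006; acted on July 22, 2006, 5 days prematurely.
Later steps need not be reached.

No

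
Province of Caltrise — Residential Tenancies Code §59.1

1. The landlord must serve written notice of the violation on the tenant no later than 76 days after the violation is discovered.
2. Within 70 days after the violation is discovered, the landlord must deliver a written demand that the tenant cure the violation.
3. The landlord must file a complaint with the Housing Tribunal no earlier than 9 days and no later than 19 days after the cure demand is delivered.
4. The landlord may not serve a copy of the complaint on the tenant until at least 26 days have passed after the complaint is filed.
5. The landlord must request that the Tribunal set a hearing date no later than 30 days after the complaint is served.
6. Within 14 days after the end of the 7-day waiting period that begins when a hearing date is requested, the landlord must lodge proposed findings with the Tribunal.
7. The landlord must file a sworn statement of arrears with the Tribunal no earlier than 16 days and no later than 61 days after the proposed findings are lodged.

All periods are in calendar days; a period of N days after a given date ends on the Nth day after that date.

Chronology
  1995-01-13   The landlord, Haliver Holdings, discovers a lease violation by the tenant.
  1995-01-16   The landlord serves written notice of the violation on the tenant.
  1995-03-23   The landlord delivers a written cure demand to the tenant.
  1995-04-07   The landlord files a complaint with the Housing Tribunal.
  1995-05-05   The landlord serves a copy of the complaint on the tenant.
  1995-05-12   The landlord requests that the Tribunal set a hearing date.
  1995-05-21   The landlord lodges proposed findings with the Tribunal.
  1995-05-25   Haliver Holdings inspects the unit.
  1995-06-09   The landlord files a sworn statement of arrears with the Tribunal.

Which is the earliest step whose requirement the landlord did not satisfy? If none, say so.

None — every step was satisfied

Step 1 — counting 76 days from 1995-01-13 (when the violation is discovered) gives a deadline of 1995-03-30; done 1995-01-16 — timely.
Step 2 — counting 70 days from 1995-01-13 (when the violation is discovered) gives a deadline of 1995-03-24; done 1995-03-23 — timely.
Step 3 — 9 and 19 days from 1995-03-23 (when the cure demand is delivered) are 1995-04-01 and 1995-04-11 respectively; done 1995-04-07, which is between those dates.
Step 4 — must wait 26 days from 1995-04-07 (when the complaint is filed), so not before 1995-05-03; done 1995-05-05, after the minimum wait.
Step 5 — counting 30 days from 1995-05-05 (when the complaint is served) gives a deadline of 1995-06-04; completed 1995-05-12, before the deadline.
Step 6 — counting 14 days from 1995-05-19 (end of the 7-day waiting period, which began when a hearing date is requested on 1995-05-12) gives a deadline of 1995-06-02; 1995-05-21 is within that limit.
Step 7 — 16 and 61 days from 1995-05-21 (when the proposed findings are lodged) are 1995-06-06 and 1995-07-21 respectively; done 1995-06-09, which is between those dates.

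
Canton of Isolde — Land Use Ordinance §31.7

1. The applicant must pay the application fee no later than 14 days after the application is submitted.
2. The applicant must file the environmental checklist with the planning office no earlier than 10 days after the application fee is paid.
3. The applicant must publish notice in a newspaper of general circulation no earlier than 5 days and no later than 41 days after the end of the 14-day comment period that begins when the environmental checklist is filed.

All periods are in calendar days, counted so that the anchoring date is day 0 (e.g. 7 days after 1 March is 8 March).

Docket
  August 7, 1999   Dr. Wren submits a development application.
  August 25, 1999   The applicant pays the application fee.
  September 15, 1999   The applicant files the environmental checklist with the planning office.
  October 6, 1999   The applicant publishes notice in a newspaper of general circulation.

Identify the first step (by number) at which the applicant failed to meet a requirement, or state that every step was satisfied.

Step 1

Step 1 — counting 14 days from August 7, 1999 (when the application is submitted) gives a deadline of August 21, 1999; done August 25, 1999 — 4 days late.
No need to go further; step 1 was not satisfied.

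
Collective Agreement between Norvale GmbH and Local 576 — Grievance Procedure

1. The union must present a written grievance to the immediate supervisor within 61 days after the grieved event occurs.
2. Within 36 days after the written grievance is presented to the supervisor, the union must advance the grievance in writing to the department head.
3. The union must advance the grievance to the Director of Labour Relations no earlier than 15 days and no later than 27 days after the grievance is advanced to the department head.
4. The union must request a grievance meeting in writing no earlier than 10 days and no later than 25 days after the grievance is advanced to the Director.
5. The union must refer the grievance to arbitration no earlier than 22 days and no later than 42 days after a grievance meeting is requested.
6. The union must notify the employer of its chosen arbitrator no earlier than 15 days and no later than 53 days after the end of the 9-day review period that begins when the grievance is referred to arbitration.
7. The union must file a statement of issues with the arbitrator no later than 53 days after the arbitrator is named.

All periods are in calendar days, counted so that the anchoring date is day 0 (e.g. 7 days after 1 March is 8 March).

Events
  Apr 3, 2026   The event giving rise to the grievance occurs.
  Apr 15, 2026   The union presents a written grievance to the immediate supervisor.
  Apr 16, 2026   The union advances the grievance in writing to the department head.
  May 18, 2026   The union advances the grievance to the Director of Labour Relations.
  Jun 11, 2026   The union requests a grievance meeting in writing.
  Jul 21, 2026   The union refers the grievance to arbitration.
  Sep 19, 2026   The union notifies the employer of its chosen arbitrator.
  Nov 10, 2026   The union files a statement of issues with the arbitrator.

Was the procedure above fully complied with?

Step 1: 61 days after Apr 3, 2026 (when the grieved event occurs) is Jun 3, 2026; done Apr 15, 2026 — timely.
Step 2: 36 days after Apr 15, 2026 (when the written grievance is presented to the supervisor) is May 21, 2026; done Apr 16, 2026 — timely.
Step 3: the window is 15–27 days after Apr 16, 2026 (when the grievance is advanced to the department head), so May 1, 2026 through May 13, 2026; done May 18, 2026 — 5 days after the window closed.
That is the first point of non-compliance.

No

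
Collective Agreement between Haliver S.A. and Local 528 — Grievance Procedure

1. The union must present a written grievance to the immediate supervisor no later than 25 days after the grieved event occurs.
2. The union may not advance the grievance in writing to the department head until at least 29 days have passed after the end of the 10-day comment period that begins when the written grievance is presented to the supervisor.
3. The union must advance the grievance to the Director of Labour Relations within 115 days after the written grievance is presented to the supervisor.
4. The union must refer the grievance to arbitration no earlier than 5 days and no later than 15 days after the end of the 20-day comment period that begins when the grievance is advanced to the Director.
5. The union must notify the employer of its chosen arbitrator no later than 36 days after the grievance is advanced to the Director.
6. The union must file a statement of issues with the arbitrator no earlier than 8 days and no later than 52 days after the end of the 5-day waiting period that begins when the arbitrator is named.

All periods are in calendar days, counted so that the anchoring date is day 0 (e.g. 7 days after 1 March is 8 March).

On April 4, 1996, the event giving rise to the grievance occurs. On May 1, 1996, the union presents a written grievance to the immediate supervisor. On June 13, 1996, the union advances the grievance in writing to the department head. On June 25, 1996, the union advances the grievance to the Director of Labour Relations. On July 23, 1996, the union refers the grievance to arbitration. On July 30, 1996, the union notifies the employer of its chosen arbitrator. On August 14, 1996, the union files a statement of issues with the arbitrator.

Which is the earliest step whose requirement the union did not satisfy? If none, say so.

Step 1: 25 days after April 4, 1996 (when the grieved event occurs) is April 29, 1996; May 1, 1996 misses that deadline by 2 days.
That is the first point of non-compliance.

Step 1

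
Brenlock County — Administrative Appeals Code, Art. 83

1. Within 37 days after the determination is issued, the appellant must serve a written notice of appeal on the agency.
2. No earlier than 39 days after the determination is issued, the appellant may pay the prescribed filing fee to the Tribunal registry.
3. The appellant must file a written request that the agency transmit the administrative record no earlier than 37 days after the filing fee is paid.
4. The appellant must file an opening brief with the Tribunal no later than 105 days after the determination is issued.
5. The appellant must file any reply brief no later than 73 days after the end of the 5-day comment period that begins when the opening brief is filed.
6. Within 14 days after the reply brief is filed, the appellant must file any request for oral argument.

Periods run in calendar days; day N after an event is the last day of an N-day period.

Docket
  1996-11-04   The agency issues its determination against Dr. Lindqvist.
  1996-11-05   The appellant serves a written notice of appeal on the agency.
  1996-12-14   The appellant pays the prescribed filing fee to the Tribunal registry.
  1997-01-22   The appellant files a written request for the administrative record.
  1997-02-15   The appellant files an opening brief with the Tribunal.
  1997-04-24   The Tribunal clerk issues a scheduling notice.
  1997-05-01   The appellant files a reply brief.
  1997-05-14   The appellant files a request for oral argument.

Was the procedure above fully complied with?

Step 1 — counting 37 days from 1996-11-04 (when the determination is issued) gives a deadline of 1996-12-11; 1996-11-05 is within that limit.
Step 2 — must wait 39 days from 1996-11-04 (when the determination is issued), so not before 1996-12-13; 1996-12-14 is on or after that date.
Step 3 — must wait 37 days from 1996-12-14 (when the filing fee is paid), so not before 1997-01-20; done 1997-01-22 — permitted.
Step 4 — counting 105 days from 1996-11-04 (when the determination is issued) gives a deadline of 1997-02-17; completed 1997-02-15, before the deadline.
Step 5 — counting 73 days from 1997-02-20 (end of the 5-day comment period, which began when the opening brief is filed on 1997-02-15) gives a deadline of 1997-05-04; 1997-05-01 is within that limit.
Step 6 — counting 14 days from 1997-05-01 (when the reply brief is filed) gives a deadline of 1997-05-15; done 1997-05-14 — timely.

Yes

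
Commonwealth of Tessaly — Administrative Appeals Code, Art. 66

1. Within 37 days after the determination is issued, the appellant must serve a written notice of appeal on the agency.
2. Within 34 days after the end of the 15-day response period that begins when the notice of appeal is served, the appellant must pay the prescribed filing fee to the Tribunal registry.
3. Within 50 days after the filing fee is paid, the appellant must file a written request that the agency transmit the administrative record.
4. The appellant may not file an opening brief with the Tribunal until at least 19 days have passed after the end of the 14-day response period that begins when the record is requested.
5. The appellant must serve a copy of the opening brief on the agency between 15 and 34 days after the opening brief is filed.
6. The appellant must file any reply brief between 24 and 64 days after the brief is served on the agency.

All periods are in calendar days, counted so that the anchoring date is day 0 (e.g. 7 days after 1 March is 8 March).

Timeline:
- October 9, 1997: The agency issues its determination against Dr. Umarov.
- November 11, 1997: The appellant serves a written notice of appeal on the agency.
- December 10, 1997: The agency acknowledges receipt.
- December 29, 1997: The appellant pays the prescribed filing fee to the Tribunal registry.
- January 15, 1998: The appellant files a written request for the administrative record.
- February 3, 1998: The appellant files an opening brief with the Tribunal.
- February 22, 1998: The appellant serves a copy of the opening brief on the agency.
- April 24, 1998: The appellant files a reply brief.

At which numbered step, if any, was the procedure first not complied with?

Step 1: 37 days after October 9, 1997 (when the determination is issued) is November 15, 1997; completed November 11, 1997, before the deadline.
Step 2: 34 days after November 26, 1997 (end of the 15-day response period, which began when the notice of appeal is served on November 11, 1997) is December 30, 1997; completed December 29, 1997, before the deadline.
Step 3: 50 days after December 29, 1997 (when the filing fee is paid) is February 17, 1998; January 15, 1998 is within that limit.
Step 4: the earliest permitted date is 19 days after January 29, 1998 (end of the 14-day response period, which began when the record is requested on January 15, 1998), i.e. February 17, 1998; acted on February 3, 1998, 14 days prematurely.
Later steps need not be reached.

Step 4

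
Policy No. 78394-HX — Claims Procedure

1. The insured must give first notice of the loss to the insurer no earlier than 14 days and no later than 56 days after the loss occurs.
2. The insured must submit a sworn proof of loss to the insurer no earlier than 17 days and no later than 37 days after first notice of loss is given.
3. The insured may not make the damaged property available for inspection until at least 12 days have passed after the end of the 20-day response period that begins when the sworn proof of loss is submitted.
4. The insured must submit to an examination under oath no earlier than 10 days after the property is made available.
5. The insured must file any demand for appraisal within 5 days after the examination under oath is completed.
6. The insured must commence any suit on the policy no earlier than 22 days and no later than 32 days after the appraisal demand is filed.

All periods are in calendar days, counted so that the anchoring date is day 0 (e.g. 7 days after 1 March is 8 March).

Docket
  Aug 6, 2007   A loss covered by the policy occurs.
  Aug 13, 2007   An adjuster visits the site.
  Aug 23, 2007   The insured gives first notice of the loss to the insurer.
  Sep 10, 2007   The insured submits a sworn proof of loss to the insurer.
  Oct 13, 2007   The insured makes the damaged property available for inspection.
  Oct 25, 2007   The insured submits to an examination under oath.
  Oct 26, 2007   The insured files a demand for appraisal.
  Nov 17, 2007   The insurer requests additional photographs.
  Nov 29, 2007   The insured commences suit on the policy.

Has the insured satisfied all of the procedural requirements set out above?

No

(1) the permitted window runs from Aug 6, 2007 + 14 = Aug 20, 2007 to Aug 6, 2007 + 56 = Oct 1, 2007; done Aug 23, 2007 — within the window.
(2) the permitted window runs from Aug 23, 2007 + 17 = Sep 9, 2007 to Aug 23, 2007 + 37 = Sep 29, 2007; done Sep 10, 2007 — within the window.
(3) permitted from Sep 30, 2007 + 12 days = Oct 12, 2007 onward; Oct 13, 2007 is on or after that date.
(4) permitted from Oct 13, 2007 + 10 days = Oct 23, 2007 onward; done Oct 25, 2007, after the minimum wait.
(5) due by Oct 25, 2007 + 5 days = Oct 30, 2007; completed Oct 26, 2007, before the deadline.
(6) the permitted window runs from Oct 26, 2007 + 22 = Nov 17, 2007 to Oct 26, 2007 + 32 = Nov 27, 2007; Nov 29, 2007 is 2 days past the end of the window.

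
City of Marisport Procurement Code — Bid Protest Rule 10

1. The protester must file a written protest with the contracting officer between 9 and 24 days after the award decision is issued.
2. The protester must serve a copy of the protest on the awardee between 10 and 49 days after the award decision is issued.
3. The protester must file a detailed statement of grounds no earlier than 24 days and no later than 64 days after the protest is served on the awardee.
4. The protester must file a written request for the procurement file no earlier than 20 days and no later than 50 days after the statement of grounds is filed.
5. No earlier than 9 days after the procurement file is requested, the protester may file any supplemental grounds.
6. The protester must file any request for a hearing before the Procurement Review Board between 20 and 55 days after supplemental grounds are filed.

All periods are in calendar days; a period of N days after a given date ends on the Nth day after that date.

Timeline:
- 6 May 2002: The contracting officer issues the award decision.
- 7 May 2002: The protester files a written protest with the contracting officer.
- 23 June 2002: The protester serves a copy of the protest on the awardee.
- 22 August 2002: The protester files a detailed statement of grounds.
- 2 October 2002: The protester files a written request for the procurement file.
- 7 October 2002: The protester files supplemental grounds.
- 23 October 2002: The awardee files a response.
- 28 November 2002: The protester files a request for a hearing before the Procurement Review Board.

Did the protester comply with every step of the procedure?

No

Step 1: the window is 9–24 days after 6 May 2002 (when the award decision is issued), so 15 May 2002 through 30 May 2002; done 7 May 2002 — 8 days before the window opened.
The analysis stops there.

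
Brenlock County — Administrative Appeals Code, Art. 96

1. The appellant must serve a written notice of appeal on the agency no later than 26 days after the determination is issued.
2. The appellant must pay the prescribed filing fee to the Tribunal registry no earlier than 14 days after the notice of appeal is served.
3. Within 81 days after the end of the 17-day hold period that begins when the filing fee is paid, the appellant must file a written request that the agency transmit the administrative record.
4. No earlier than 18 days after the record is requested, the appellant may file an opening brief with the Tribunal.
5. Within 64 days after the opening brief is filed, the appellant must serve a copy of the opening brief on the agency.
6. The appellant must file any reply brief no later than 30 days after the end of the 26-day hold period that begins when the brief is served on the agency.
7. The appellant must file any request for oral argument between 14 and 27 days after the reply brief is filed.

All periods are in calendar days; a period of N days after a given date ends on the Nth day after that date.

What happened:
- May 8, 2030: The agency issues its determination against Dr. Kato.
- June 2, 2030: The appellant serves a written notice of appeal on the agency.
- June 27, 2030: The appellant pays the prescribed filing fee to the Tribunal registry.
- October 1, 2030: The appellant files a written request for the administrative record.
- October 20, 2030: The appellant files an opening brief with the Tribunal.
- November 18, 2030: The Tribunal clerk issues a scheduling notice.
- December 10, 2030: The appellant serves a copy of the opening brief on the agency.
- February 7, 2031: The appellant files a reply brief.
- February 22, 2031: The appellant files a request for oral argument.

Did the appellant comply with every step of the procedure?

Step 1 — counting 26 days from May 8, 2030 (when the determination is issued) gives a deadline of June 3, 2030; June 2, 2030 is within that limit.
Step 2 — must wait 14 days from June 2, 2030 (when the notice of appeal is served), so not before June 16, 2030; done June 27, 2030, after the minimum wait.
Step 3 — counting 81 days from July 14, 2030 (end of the 17-day hold period, which began when the filing fee is paid on June 27, 2030) gives a deadline of October 3, 2030; completed October 1, 2030, before the deadline.
Step 4 — must wait 18 days from October 1, 2030 (when the record is requested), so not before October 19, 2030; done October 20, 2030 — permitted.
Step 5 — counting 64 days from October 20, 2030 (when the opening brief is filed) gives a deadline of December 23, 2030; completed December 10, 2030, before the deadline.
Step 6 — counting 30 days from January 5, 2031 (end of the 26-day hold period, which began when the brief is served on the agency on December 10, 2030) gives a deadline of February 4, 2031; not done until February 7, 2031, 3 days after the deadline.
That is the first point of non-compliance.

No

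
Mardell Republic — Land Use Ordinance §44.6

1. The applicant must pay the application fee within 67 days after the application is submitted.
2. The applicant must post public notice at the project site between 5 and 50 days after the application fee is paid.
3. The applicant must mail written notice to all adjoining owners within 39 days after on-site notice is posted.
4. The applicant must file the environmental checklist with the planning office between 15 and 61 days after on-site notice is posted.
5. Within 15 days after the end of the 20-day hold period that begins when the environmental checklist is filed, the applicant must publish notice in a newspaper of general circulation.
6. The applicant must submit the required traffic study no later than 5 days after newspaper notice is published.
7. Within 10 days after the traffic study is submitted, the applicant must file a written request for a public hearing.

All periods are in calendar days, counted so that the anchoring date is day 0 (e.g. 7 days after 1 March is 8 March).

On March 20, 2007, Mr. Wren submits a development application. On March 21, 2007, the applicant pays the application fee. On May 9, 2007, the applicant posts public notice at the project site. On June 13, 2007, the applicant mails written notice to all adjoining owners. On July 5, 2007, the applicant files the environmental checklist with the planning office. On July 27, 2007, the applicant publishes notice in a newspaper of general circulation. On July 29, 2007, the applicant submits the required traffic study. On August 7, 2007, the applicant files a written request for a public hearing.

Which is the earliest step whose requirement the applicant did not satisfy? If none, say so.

(1) due by March 20, 2007 + 67 days = May 26, 2007; completed March 21, 2007, before the deadline.
(2) the permitted window runs from March 21, 2007 + 5 = March 26, 2007 to March 21, 2007 + 50 = May 10, 2007; done May 9, 2007 — within the window.
(3) due by May 9, 2007 + 39 days = June 17, 2007; completed June 13, 2007, before the deadline.
(4) the permitted window runs from May 9, 2007 + 15 = May 24, 2007 to May 9, 2007 + 61 = July 9, 2007; done July 5, 2007 — within the window.
(5) due by July 25, 2007 + 15 days = August 9, 2007; done July 27, 2007 — timely.
(6) due by July 27, 2007 + 5 days = August 1, 2007; completed July 29, 2007, before the deadline.
(7) due by July 29, 2007 + 10 days = August 8, 2007; done August 7, 2007 — timely.

None — every step was satisfied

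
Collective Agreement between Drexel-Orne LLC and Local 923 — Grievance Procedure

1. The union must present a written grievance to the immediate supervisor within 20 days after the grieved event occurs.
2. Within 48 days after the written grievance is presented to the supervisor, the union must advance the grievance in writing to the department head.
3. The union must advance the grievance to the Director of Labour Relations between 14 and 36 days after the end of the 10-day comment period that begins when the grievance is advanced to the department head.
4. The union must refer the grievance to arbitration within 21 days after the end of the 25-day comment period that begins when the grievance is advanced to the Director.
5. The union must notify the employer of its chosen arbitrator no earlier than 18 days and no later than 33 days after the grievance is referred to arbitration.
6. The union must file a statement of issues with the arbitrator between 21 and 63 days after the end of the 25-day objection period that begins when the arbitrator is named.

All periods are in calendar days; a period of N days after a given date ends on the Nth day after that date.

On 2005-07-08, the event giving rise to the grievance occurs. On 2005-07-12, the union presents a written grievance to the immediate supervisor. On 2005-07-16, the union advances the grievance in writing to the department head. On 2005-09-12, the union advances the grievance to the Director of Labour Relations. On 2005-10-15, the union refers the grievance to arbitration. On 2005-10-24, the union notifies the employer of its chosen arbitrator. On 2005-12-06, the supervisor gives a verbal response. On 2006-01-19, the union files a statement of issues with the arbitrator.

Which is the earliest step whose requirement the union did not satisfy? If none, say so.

Step 3

Step 1 — counting 20 days from 2005-07-08 (when the grieved event occurs) gives a deadline of 2005-07-28; done 2005-07-12 — timely.
Step 2 — counting 48 days from 2005-07-12 (when the written grievance is presented to the supervisor) gives a deadline of 2005-08-29; 2005-07-16 is within that limit.
Step 3 — 14 and 36 days from 2005-07-26 (end of the 10-day comment period, which began when the grievance is advanced to the department head on 2005-07-16) are 2005-08-09 and 2005-08-31 respectively; done 2005-09-12 — 12 days after the window closed.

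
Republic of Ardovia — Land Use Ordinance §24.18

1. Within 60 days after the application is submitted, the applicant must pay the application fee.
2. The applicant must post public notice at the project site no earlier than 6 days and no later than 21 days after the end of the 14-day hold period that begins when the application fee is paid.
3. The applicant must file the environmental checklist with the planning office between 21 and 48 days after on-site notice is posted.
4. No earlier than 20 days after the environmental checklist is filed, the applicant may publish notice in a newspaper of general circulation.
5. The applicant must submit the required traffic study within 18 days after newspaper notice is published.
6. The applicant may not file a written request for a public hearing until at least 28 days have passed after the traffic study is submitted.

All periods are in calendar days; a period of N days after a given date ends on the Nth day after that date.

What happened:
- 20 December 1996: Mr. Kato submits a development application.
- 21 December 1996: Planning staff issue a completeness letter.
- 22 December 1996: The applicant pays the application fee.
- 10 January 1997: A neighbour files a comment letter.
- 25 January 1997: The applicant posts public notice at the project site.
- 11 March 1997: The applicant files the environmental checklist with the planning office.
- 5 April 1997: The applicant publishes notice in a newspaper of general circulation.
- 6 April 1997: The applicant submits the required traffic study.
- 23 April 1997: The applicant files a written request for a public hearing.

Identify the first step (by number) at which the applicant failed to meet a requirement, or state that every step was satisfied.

Step 6

Step 1 — counting 60 days from 20 December 1996 (when the application is submitted) gives a deadline of 18 February 1997; completed 22 December 1996, before the deadline.
Step 2 — 6 and 21 days from 5 January 1997 (end of the 14-day hold period, which began when the application fee is paid on 22 December 1996) are 11 January 1997 and 26 January 1997 respectively; done 25 January 1997, which is between those dates.
Step 3 — 21 and 48 days from 25 January 1997 (when on-site notice is posted) are 15 February 1997 and 14 March 1997 respectively; done 11 March 1997, which is between those dates.
Step 4 — must wait 20 days from 11 March 1997 (when the environmental checklist is filed), so not before 31 March 1997; done 5 April 1997 — permitted.
Step 5 — counting 18 days from 5 April 1997 (when newspaper notice is published) gives a deadline of 23 April 1997; completed 6 April 1997, before the deadline.
Step 6 — must wait 28 days from 6 April 1997 (when the traffic study is submitted), so not before 4 May 1997; done 23 April 1997 — 11 days too early.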